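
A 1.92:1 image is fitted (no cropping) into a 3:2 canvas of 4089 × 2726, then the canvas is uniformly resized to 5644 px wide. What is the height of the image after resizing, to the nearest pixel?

In the 4089×2726 frame the image fills the width: height = 4089 / 1.920 ≈ 2129.69 px.
The frame scales by 5644/4089 = 1.3803; 2129.69 × 1.3803 ≈ 2939.58 px.

2940 px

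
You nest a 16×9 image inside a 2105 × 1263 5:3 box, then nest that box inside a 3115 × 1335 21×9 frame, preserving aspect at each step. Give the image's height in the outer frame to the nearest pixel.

Inside the 2105×1263 canvas the image is width-limited at 2105.00 × 1184.06.
The 5:3 canvas is height-limited in 3115×1335, giving 2225.00 × 1335.00; scale factor 1.0570.
So the image's height is 1184.06 × 1.0570 ≈ 1251.56.

1252 px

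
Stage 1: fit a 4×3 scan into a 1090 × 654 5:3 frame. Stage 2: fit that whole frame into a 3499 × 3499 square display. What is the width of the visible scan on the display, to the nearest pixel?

Inside the 1090×654 canvas the scan is height-limited at 872.00 × 654.00.
The 5:3 canvas is width-limited in 3499×3499, giving 3499.00 × 2099.40; scale factor 3.2101.
The scan scales with it: width 872.00 × 3.2101 ≈ 2799.20.

2799 px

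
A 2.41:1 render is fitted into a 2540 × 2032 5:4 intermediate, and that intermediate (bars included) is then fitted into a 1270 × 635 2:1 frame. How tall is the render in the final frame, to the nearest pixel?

329 px

2.41:1 in 2540×2032: fills the width, so the render is 2540.00 × 1053.94.
The 5:4 canvas is height-limited in 1270×635, giving 793.75 × 635.00; scale factor 0.3125.
The render scales with it: height 1053.94 × 0.3125 ≈ 329.36.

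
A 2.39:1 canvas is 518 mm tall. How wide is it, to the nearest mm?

1238 mm

518 × 2.390 = 1238.02.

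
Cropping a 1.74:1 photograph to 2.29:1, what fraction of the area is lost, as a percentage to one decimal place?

The width stays; only height is cut (since 2.29:1 is wider than 1.74:1).
(1.740)/(2.290) ≈ 0.760 of the area survives, leaving 24.02% discarded.

24.0%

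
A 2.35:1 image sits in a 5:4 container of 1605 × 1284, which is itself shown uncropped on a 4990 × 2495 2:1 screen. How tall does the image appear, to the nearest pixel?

1327 px

First fit — 2.35:1 into 1605×1284 spans the width: 1605.00 × 682.98.
5:4 in 4990×2495: fills the height, so the intermediate becomes 3118.75 × 2495.00 — a scale of ×1.9431.
So the image's height is 682.98 × 1.9431 ≈ 1327.13.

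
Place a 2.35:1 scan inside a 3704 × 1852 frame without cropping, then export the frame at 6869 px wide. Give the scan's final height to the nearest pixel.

2923 px

In the 3704×1852 frame the scan fills the width: height = 3704 / 2.350 ≈ 1576.17 px.
Resizing to 6869 px wide multiplies everything by 1.8545: 1576.17 → 2922.98 px.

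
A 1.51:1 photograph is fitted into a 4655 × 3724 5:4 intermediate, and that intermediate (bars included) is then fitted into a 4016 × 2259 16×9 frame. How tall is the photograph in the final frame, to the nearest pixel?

1.51:1 in 4655×3724: fills the width, so the photograph is 4655.00 × 3082.78.
5:4 in 4016×2259: fills the height, so the intermediate becomes 2823.75 × 2259.00 — a scale of ×0.6066.
Applying the same ×0.6066: 3082.78 → 1870.03.

1870 px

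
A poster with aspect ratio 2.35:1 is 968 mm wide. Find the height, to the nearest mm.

412 mm

968 / 2.350 = 411.91.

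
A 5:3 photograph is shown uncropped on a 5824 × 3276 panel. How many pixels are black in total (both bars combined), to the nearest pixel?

1192464 pixels

Since 1.667 < 1.778, the photograph is height-limited.
The photograph is 3276 × 5/3 ≈ 5460.0000 px wide.
5824 − 5460.0000 = 364.0000 px of bars.
Across the 3276-px span: 364.0000 × 3276 ≈ 1192464 px.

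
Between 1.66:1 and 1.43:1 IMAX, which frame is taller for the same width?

1.66 and 1.43; 1.66 > 1.43. The smaller width-to-height ratio is the taller frame.

1.43:1 IMAX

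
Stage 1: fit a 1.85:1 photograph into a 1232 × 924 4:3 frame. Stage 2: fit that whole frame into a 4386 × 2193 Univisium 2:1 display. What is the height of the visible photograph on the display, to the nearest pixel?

1581 px

1.85:1 in 1232×924: fills the width, so the photograph is 1232.00 × 665.95.
Second fit — the 4:3 canvas into 4386×2193 spans the height: 2924.00 × 2193.00 (×2.3734 from 1232×924).
Applying the same ×2.3734: 665.95 → 1580.54.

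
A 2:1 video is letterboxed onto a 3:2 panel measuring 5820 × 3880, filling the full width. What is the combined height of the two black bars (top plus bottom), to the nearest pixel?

That makes the image 2910.00 px tall (5820 × 1/2).
3880 − 2910.00 = 970.00 px of bars.

970 px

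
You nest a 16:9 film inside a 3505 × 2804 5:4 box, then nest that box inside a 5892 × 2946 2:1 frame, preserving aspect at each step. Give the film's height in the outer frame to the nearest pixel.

First fit — 16:9 into 3505×2804 spans the width: 3505.00 × 1971.56.
The 5:4 canvas is height-limited in 5892×2946, giving 3682.50 × 2946.00; scale factor 1.0506.
So the film's height is 1971.56 × 1.0506 ≈ 2071.41.

2071 px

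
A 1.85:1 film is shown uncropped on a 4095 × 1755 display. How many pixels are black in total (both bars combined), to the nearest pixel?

Since 1.850 < 2.333, the film is height-limited.
That makes the image 3246.7500 px wide (1755 × 1.850).
4095 − 3246.7500 = 848.2500 px of bars.
Across the 1755-px span: 848.2500 × 1755 ≈ 1488679 px.

1488679 pixels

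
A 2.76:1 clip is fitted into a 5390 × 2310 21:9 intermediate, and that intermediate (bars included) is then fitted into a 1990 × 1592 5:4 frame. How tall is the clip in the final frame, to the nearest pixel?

721 px

Inside the 5390×2310 canvas the clip is width-limited at 5390.00 × 1952.90.
21:9 in 1990×1592: fills the width, so the intermediate becomes 1990.00 × 852.86 — a scale of ×0.3692.
The clip scales with it: height 1952.90 × 0.3692 ≈ 721.01.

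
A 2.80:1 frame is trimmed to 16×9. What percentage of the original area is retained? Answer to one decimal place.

63.5%

The height stays; only width is cut (since 16×9 is narrower than 2.80:1).
(1.778)/(2.800) ≈ 0.635 of the area survives.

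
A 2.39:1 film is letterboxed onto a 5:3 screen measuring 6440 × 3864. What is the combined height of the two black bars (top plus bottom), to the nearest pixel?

2.39:1 (2.390) > 5:3 (1.667), so the film fills the width.
That makes the image 2694.56 px tall (6440 / 2.390).
3864 − 2694.56 = 1169.44 px of bars.

1169 px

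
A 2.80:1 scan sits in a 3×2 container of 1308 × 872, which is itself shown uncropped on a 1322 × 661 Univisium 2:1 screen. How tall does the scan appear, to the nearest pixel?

Inside the 1308×872 canvas the scan is width-limited at 1308.00 × 467.14.
Second fit — the 3×2 canvas into 1322×661 spans the height: 991.50 × 661.00 (×0.7580 from 1308×872).
So the scan's height is 467.14 × 0.7580 ≈ 354.11.

354 px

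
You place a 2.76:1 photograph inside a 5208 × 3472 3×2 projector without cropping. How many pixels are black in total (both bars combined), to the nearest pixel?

2.76:1 is wider than 3×2, so it spans the full width.
Content height = 5208 / 2.760 ≈ 1886.9565 px.
3472 − 1886.9565 = 1585.0435 px of bars.
Bar area = 1585.0435 × 5208 ≈ 8254906 px.

8254906 pixels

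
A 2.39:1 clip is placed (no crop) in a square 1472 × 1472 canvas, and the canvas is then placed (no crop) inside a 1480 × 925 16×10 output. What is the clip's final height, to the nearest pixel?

387 px

First fit — 2.39:1 into 1472×1472 spans the width: 1472.00 × 615.90.
The square canvas is height-limited in 1480×925, giving 925.00 × 925.00; scale factor 0.6284.
Applying the same ×0.6284: 615.90 → 387.03.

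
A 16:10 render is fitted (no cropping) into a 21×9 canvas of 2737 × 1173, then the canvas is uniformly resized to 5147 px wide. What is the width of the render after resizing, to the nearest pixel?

At 2737×1173 the render is height-limited, so width = 1173 × 16/10 ≈ 1876.80 px.
Resizing to 5147 px wide multiplies everything by 1.8805: 1876.80 → 3529.37 px.

3529 px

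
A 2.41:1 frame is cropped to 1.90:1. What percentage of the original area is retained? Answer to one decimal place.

Going from 2.41:1 to 1.90:1 means cutting width while keeping height.
Fraction kept = (1.900)/(2.410) ≈ 78.84%.

78.8%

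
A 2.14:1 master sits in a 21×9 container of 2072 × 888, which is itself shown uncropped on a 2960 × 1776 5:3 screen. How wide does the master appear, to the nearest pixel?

First fit — 2.14:1 into 2072×888 spans the height: 1900.32 × 888.00.
Second fit — the 21×9 canvas into 2960×1776 spans the width: 2960.00 × 1268.57 (×1.4286 from 2072×888).
So the master's width is 1900.32 × 1.4286 ≈ 2714.74.

2715 px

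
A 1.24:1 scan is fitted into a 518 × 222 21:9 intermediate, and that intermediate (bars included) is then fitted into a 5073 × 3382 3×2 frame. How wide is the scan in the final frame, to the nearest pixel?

Inside the 518×222 canvas the scan is height-limited at 275.28 × 222.00.
Second fit — the 21:9 canvas into 5073×3382 spans the width: 5073.00 × 2174.14 (×9.7934 from 518×222).
The scan scales with it: width 275.28 × 9.7934 ≈ 2695.94.

2696 px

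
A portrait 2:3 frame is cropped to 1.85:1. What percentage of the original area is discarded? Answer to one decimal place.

64.0%

1.85:1 is wider than portrait 2:3, so the crop keeps the full width and trims the height.
Area ratio = (0.667)/(1.850) = 36.04%; the remaining 63.96% is cropped out.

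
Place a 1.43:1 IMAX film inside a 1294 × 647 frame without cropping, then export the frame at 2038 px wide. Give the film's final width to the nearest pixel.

1457 px

At 1294×647 the film is height-limited, so width = 647 × 1.430 ≈ 925.21 px.
Scaling 1294 → 2038 is ×1.5750, so the width becomes 925.21 × 1.5750 ≈ 1457.17 px.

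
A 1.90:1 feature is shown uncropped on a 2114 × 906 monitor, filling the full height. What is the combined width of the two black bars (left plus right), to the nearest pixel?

393 px

The feature is 906 × 1.900 ≈ 1721.40 px wide.
Black = 2114 − 1721.40 = 392.60 px.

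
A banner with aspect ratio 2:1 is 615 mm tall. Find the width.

1230 mm

At 2:1, 615 × 2/1 ≈ 1230.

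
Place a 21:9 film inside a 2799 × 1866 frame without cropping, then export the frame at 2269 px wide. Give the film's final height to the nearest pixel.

Fitted into 2799×1866, the film spans the width; its height is 2799 × 9/21 ≈ 1199.57 px.
Resizing to 2269 px wide multiplies everything by 0.8106: 1199.57 → 972.43 px.

972 px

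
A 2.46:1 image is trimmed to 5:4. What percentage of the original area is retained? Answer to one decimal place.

Going from 2.46:1 to 5:4 means cutting width while keeping height.
Fraction kept = (1.250)/(2.460) ≈ 50.81%.

50.8%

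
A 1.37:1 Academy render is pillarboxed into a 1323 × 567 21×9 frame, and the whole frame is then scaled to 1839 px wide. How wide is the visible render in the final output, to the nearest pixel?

Fitted into 1323×567, the render spans the height; its width is 567 × 1.370 ≈ 776.79 px.
Resizing to 1839 px wide multiplies everything by 1.3900: 776.79 → 1079.76 px.

1080 px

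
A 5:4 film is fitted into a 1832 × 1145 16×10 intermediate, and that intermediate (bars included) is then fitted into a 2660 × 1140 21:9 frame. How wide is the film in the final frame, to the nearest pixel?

1425 px

Inside the 1832×1145 canvas the film is height-limited at 1431.25 × 1145.00.
16×10 in 2660×1140: fills the height, so the intermediate becomes 1824.00 × 1140.00 — a scale of ×0.9956.
The film scales with it: width 1431.25 × 0.9956 ≈ 1425.00.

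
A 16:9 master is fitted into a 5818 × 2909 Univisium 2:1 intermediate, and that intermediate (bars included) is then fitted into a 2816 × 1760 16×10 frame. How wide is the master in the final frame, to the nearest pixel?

First fit — 16:9 into 5818×2909 spans the height: 5171.56 × 2909.00.
Second fit — the Univisium 2:1 canvas into 2816×1760 spans the width: 2816.00 × 1408.00 (×0.4840 from 5818×2909).
So the master's width is 5171.56 × 0.4840 ≈ 2503.11.

2503 px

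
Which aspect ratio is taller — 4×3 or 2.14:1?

4×3

4×3 = 1.333 and 2.14; 2.14 > 1.333. The smaller width-to-height ratio is the taller frame.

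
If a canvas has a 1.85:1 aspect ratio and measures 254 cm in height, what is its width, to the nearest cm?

470 cm

Width = 254 × 1.850 = 469.90.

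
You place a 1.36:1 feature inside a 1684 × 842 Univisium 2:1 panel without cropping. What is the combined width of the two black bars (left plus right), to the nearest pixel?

539 px

1.36:1 (1.360) < Univisium 2:1 (2.000), so the feature fills the height.
The feature is 842 × 1.360 ≈ 1145.12 px wide.
1684 − 1145.12 = 538.88 px of bars.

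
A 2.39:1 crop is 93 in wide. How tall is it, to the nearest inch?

93 / 2.390 = 38.91.

39 in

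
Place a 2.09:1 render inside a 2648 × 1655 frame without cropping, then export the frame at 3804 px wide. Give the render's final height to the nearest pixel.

1820 px

Fitted into 2648×1655, the render spans the width; its height is 2648 / 2.090 ≈ 1266.99 px.
Scaling 2648 → 3804 is ×1.4366, so the height becomes 1266.99 × 1.4366 ≈ 1820.10 px.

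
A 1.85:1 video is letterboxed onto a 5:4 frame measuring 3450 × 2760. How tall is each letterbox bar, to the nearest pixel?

448 px

1.85:1 (1.850) > 5:4 (1.250), so the video fills the width.
That makes the image 1864.86 px tall (3450 / 1.850).
2760 − 1864.86 = 895.14 px of bars (447.57 each).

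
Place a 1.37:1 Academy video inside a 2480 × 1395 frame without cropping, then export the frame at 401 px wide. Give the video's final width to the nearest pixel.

Fitted into 2480×1395, the video spans the height; its width is 1395 × 1.370 ≈ 1911.15 px.
Scaling 2480 → 401 is ×0.1617, so the width becomes 1911.15 × 0.1617 ≈ 309.02 px.

309 px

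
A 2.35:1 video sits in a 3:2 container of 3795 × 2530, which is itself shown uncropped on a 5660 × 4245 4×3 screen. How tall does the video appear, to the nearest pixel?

Inside the 3795×2530 canvas the video is width-limited at 3795.00 × 1614.89.
Second fit — the 3:2 canvas into 5660×4245 spans the width: 5660.00 × 3773.33 (×1.4914 from 3795×2530).
So the video's height is 1614.89 × 1.4914 ≈ 2408.51.

2409 px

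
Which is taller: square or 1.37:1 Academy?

square = 1 and 1.37; 1.37 > 1. The smaller width-to-height ratio is the taller frame.

square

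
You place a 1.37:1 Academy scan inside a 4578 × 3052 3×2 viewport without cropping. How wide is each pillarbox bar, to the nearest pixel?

198 px

1.37:1 Academy is narrower than 3×2, so it spans the full height.
The scan is 3052 × 1.370 ≈ 4181.24 px wide.
Leftover width: 4578 − 4181.24 = 396.76 px → 198.38 each side.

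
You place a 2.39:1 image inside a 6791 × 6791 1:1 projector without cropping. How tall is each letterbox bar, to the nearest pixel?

1975 px

Since 2.390 > 1.000, the image is width-limited.
Content height = 6791 / 2.390 ≈ 2841.42 px.
Leftover height: 6791 − 2841.42 = 3949.58 px → 1974.79 each side.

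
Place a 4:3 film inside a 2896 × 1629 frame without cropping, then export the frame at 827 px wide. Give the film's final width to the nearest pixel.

Fitted into 2896×1629, the film spans the height; its width is 1629 × 4/3 ≈ 2172.00 px.
The frame scales by 827/2896 = 0.2856; 2172.00 × 0.2856 ≈ 620.25 px.

620 px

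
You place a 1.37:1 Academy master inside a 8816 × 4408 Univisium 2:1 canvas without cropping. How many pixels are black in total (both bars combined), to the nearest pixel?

12241192 pixels

1.37:1 Academy (1.370) < Univisium 2:1 (2.000), so the master fills the height.
The master is 4408 × 1.370 ≈ 6038.9600 px wide.
Black = 8816 − 6038.9600 = 2777.0400 px.
Bar area = 2777.0400 × 4408 ≈ 12241192 px.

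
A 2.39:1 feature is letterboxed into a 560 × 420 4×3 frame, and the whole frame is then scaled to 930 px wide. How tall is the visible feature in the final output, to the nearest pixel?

In the 560×420 frame the feature fills the width: height = 560 / 2.390 ≈ 234.31 px.
Scaling 560 → 930 is ×1.6607, so the height becomes 234.31 × 1.6607 ≈ 389.12 px.

389 px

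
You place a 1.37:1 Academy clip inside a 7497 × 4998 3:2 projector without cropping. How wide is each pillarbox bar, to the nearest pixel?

325 px

1.37:1 Academy is narrower than 3:2, so it spans the full height.
Content width = 4998 × 1.370 ≈ 6847.26 px.
Black = 7497 − 6847.26 = 649.74 px, or 324.87 per bar.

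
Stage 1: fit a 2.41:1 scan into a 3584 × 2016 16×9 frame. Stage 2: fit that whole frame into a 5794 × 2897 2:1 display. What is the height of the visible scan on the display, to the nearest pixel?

2137 px

Inside the 3584×2016 canvas the scan is width-limited at 3584.00 × 1487.14.
16×9 in 5794×2897: fills the height, so the intermediate becomes 5150.22 × 2897.00 — a scale of ×1.4370.
The scan scales with it: height 1487.14 × 1.4370 ≈ 2137.02.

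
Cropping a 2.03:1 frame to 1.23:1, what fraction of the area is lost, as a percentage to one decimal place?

39.4%

The height stays; only width is cut (since 1.23:1 is narrower than 2.03:1).
Area ratio = (1.230)/(2.030) = 60.59%; the remaining 39.41% is cropped out.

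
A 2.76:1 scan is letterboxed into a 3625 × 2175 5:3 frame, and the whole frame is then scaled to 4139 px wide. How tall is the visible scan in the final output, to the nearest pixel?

1500 px

Fitted into 3625×2175, the scan spans the width; its height is 3625 / 2.760 ≈ 1313.41 px.
Scaling 3625 → 4139 is ×1.1418, so the height becomes 1313.41 × 1.1418 ≈ 1499.64 px.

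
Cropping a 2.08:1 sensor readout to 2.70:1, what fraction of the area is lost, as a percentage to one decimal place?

The width stays; only height is cut (since 2.70:1 is wider than 2.08:1).
Area ratio = (2.080)/(2.700) = 77.04%; the remaining 22.96% is cropped out.

23.0%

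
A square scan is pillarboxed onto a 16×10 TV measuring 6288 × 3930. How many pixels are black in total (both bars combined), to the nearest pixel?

square is narrower than 16×10, so it spans the full height.
That makes the image 3930.0000 px wide (3930 × 1/1).
Black = 6288 − 3930.0000 = 2358.0000 px.
That's 2358.0000 × 3930 ≈ 9266940 black pixels.

9266940 pixels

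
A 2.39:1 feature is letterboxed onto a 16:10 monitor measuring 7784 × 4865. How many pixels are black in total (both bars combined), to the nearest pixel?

2.39:1 is wider than 16:10, so it spans the full width.
The feature is 7784 / 2.390 ≈ 3256.9038 px tall.
Leftover height: 4865 − 3256.9038 = 1608.0962 px.
Across the 7784-px span: 1608.0962 × 7784 ≈ 12517421 px.

12517421 pixels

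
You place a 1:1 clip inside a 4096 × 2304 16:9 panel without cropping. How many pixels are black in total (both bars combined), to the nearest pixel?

Since 1.000 < 1.778, the clip is height-limited.
The clip is 2304 × 1/1 ≈ 2304.0000 px wide.
4096 − 2304.0000 = 1792.0000 px of bars.
Bar area = 1792.0000 × 2304 ≈ 4128768 px.

4128768 pixels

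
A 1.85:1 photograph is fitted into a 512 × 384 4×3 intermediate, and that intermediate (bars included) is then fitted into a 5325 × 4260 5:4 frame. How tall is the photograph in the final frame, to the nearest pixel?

First fit — 1.85:1 into 512×384 spans the width: 512.00 × 276.76.
Second fit — the 4×3 canvas into 5325×4260 spans the width: 5325.00 × 3993.75 (×10.4004 from 512×384).
So the photograph's height is 276.76 × 10.4004 ≈ 2878.38.

2878 px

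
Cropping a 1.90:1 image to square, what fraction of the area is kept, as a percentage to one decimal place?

52.6%

Going from 1.90:1 to square means cutting width while keeping height.
(1.000)/(1.900) ≈ 0.526 of the area survives.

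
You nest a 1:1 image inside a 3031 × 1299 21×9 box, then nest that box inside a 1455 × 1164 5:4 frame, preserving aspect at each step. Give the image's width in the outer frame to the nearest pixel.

624 px

1:1 in 3031×1299: fills the height, so the image is 1299.00 × 1299.00.
21×9 in 1455×1164: fills the width, so the intermediate becomes 1455.00 × 623.57 — a scale of ×0.4800.
So the image's width is 1299.00 × 0.4800 ≈ 623.57.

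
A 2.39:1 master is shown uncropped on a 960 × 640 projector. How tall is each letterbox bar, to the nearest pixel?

2.39:1 (2.390) > 3:2 (1.500), so the master fills the width.
That makes the image 401.67 px tall (960 / 2.390).
Leftover height: 640 − 401.67 = 238.33 px → 119.16 each side.

119 px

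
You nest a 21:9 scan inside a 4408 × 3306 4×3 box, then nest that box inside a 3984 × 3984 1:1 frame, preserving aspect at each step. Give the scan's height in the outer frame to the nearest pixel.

Inside the 4408×3306 canvas the scan is width-limited at 4408.00 × 1889.14.
The 4×3 canvas is width-limited in 3984×3984, giving 3984.00 × 2988.00; scale factor 0.9038.
Applying the same ×0.9038: 1889.14 → 1707.43.

1707 px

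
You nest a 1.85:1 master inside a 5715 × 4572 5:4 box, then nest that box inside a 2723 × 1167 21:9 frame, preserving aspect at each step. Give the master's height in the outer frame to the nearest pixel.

789 px

1.85:1 in 5715×4572: fills the width, so the master is 5715.00 × 3089.19.
Second fit — the 5:4 canvas into 2723×1167 spans the height: 1458.75 × 1167.00 (×0.2552 from 5715×4572).
So the master's height is 3089.19 × 0.2552 ≈ 788.51.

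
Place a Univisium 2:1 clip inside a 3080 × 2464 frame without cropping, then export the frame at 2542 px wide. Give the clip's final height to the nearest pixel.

1271 px

Fitted into 3080×2464, the clip spans the width; its height is 3080 × 1/2 ≈ 1540.00 px.
The frame scales by 2542/3080 = 0.8253; 1540.00 × 0.8253 ≈ 1271.00 px.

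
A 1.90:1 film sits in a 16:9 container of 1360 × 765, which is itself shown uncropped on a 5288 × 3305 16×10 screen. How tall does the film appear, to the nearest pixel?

First fit — 1.90:1 into 1360×765 spans the width: 1360.00 × 715.79.
Second fit — the 16:9 canvas into 5288×3305 spans the width: 5288.00 × 2974.50 (×3.8882 from 1360×765).
So the film's height is 715.79 × 3.8882 ≈ 2783.16.

2783 px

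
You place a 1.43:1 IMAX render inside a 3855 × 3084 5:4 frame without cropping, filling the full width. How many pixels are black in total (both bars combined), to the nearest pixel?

1496495 pixels

That makes the image 2695.8042 px tall (3855 / 1.430).
Black = 3084 − 2695.8042 = 388.1958 px.
Across the 3855-px span: 388.1958 × 3855 ≈ 1496495 px.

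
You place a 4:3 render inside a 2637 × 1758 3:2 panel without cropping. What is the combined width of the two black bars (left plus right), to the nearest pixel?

293 px

Since 1.333 < 1.500, the render is height-limited.
That makes the image 2344.00 px wide (1758 × 4/3).
Leftover width: 2637 − 2344.00 = 293.00 px.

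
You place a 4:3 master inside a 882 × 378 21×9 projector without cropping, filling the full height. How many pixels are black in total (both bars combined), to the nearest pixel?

142884 pixels

The master is 378 × 4/3 ≈ 504.0000 px wide.
Leftover width: 882 − 504.0000 = 378.0000 px.
Across the 378-px span: 378.0000 × 378 ≈ 142884 px.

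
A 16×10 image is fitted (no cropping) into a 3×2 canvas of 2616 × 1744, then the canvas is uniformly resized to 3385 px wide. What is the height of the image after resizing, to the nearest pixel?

In the 2616×1744 frame the image fills the width: height = 2616 × 10/16 ≈ 1635.00 px.
The frame scales by 3385/2616 = 1.2940; 1635.00 × 1.2940 ≈ 2115.62 px.

2116 px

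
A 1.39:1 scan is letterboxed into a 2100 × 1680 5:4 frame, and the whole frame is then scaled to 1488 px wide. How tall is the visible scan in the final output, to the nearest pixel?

At 2100×1680 the scan is width-limited, so height = 2100 / 1.390 ≈ 1510.79 px.
Scaling 2100 → 1488 is ×0.7086, so the height becomes 1510.79 × 0.7086 ≈ 1070.50 px.

1071 px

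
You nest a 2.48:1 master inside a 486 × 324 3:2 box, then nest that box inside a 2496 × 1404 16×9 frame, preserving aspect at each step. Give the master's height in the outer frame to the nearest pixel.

849 px

2.48:1 in 486×324: fills the width, so the master is 486.00 × 195.97.
The 3:2 canvas is height-limited in 2496×1404, giving 2106.00 × 1404.00; scale factor 4.3333.
Applying the same ×4.3333: 195.97 → 849.19.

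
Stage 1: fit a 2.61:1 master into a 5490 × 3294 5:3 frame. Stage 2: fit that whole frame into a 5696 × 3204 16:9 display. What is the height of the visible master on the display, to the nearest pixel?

Inside the 5490×3294 canvas the master is width-limited at 5490.00 × 2103.45.
The 5:3 canvas is height-limited in 5696×3204, giving 5340.00 × 3204.00; scale factor 0.9727.
Applying the same ×0.9727: 2103.45 → 2045.98.

2046 px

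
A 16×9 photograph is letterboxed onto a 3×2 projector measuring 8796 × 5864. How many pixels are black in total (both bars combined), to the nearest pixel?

8059335 pixels

16×9 (1.778) > 3×2 (1.500), so the photograph fills the width.
Content height = 8796 × 9/16 ≈ 4947.7500 px.
Leftover height: 5864 − 4947.7500 = 916.2500 px.
That's 916.2500 × 8796 ≈ 8059335 black pixels.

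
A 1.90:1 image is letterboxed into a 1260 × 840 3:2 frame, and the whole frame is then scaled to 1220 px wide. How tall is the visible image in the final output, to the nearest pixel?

642 px

At 1260×840 the image is width-limited, so height = 1260 / 1.900 ≈ 663.16 px.
Resizing to 1220 px wide multiplies everything by 0.9683: 663.16 → 642.11 px.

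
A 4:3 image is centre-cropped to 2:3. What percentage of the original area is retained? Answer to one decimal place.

Going from 4:3 to 2:3 means cutting width while keeping height.
Fraction kept = (0.667)/(1.333) ≈ 50.00%.

50.0%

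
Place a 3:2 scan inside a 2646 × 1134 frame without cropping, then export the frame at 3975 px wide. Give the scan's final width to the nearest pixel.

Fitted into 2646×1134, the scan spans the height; its width is 1134 × 3/2 ≈ 1701.00 px.
The frame scales by 3975/2646 = 1.5023; 1701.00 × 1.5023 ≈ 2555.36 px.

2555 px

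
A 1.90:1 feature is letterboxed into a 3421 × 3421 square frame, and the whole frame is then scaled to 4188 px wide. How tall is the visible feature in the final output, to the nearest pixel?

Fitted into 3421×3421, the feature spans the width; its height is 3421 / 1.900 ≈ 1800.53 px.
Resizing to 4188 px wide multiplies everything by 1.2242: 1800.53 → 2204.21 px.

2204 px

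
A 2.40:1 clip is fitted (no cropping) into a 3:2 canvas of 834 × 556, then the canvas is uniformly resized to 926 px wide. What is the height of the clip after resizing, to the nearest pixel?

At 834×556 the clip is width-limited, so height = 834 / 2.400 ≈ 347.50 px.
The frame scales by 926/834 = 1.1103; 347.50 × 1.1103 ≈ 385.83 px.

386 px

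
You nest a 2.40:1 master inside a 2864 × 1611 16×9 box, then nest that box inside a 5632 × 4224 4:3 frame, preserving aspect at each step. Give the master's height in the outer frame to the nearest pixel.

Inside the 2864×1611 canvas the master is width-limited at 2864.00 × 1193.33.
16×9 in 5632×4224: fills the width, so the intermediate becomes 5632.00 × 3168.00 — a scale of ×1.9665.
Applying the same ×1.9665: 1193.33 → 2346.67.

2347 px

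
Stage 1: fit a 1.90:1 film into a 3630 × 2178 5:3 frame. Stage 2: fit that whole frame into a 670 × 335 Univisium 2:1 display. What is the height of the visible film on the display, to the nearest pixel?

Inside the 3630×2178 canvas the film is width-limited at 3630.00 × 1910.53.
5:3 in 670×335: fills the height, so the intermediate becomes 558.33 × 335.00 — a scale of ×0.1538.
The film scales with it: height 1910.53 × 0.1538 ≈ 293.86.

294 px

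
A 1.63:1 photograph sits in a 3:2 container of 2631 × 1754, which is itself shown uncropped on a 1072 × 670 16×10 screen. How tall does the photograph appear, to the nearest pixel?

Inside the 2631×1754 canvas the photograph is width-limited at 2631.00 × 1614.11.
3:2 in 1072×670: fills the height, so the intermediate becomes 1005.00 × 670.00 — a scale of ×0.3820.
The photograph scales with it: height 1614.11 × 0.3820 ≈ 616.56.

617 px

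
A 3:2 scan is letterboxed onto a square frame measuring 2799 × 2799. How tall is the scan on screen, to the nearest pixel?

1866 px

3:2 (1.500) > square (1.000), so the scan fills the width.
That makes the image 1866.00 px tall (2799 × 2/3).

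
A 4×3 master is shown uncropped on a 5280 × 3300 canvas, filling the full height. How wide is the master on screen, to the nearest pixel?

That makes the image 4400.00 px wide (3300 × 4/3).

4400 px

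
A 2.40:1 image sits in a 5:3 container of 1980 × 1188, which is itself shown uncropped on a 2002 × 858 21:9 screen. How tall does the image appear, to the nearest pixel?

596 px

2.40:1 in 1980×1188: fills the width, so the image is 1980.00 × 825.00.
Second fit — the 5:3 canvas into 2002×858 spans the height: 1430.00 × 858.00 (×0.7222 from 1980×1188).
So the image's height is 825.00 × 0.7222 ≈ 595.83.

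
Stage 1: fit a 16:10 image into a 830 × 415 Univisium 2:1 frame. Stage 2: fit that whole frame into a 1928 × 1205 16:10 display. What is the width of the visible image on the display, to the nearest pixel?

1542 px

Inside the 830×415 canvas the image is height-limited at 664.00 × 415.00.
Second fit — the Univisium 2:1 canvas into 1928×1205 spans the width: 1928.00 × 964.00 (×2.3229 from 830×415).
The image scales with it: width 664.00 × 2.3229 ≈ 1542.40.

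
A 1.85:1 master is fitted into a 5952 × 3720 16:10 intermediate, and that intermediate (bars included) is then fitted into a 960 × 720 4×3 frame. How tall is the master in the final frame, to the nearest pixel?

519 px

First fit — 1.85:1 into 5952×3720 spans the width: 5952.00 × 3217.30.
Second fit — the 16:10 canvas into 960×720 spans the width: 960.00 × 600.00 (×0.1613 from 5952×3720).
The master scales with it: height 3217.30 × 0.1613 ≈ 518.92.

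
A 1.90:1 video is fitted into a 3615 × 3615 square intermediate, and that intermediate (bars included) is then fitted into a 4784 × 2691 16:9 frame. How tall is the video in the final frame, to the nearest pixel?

1416 px

1.90:1 in 3615×3615: fills the width, so the video is 3615.00 × 1902.63.
The square canvas is height-limited in 4784×2691, giving 2691.00 × 2691.00; scale factor 0.7444.
Applying the same ×0.7444: 1902.63 → 1416.32.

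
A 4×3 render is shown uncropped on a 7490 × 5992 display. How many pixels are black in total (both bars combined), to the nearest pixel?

2805005 pixels

4×3 is wider than 5:4, so it spans the full width.
That makes the image 5617.5000 px tall (7490 × 3/4).
Black = 5992 − 5617.5000 = 374.5000 px.
That's 374.5000 × 7490 ≈ 2805005 black pixels.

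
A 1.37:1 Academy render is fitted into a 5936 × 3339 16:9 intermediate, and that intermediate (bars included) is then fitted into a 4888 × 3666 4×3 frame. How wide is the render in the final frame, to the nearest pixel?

First fit — 1.37:1 Academy into 5936×3339 spans the height: 4574.43 × 3339.00.
Second fit — the 16:9 canvas into 4888×3666 spans the width: 4888.00 × 2749.50 (×0.8235 from 5936×3339).
So the render's width is 4574.43 × 0.8235 ≈ 3766.82.

3767 px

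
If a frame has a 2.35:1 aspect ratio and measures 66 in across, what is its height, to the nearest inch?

66 / 2.350 = 28.09.

28 in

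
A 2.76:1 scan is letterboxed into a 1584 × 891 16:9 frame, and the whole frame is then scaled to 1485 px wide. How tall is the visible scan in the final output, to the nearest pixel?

At 1584×891 the scan is width-limited, so height = 1584 / 2.760 ≈ 573.91 px.
Scaling 1584 → 1485 is ×0.9375, so the height becomes 573.91 × 0.9375 ≈ 538.04 px.

538 px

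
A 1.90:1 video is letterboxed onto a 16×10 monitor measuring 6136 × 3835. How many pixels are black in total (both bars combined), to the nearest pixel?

3715509 pixels

Since 1.900 > 1.600, the video is width-limited.
That makes the image 3229.4737 px tall (6136 / 1.900).
Black = 3835 − 3229.4737 = 605.5263 px.
Across the 6136-px span: 605.5263 × 6136 ≈ 3715509 px.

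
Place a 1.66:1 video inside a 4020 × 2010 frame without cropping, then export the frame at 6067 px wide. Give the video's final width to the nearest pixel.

5036 px

At 4020×2010 the video is height-limited, so width = 2010 × 1.660 ≈ 3336.60 px.
The frame scales by 6067/4020 = 1.5092; 3336.60 × 1.5092 ≈ 5035.61 px.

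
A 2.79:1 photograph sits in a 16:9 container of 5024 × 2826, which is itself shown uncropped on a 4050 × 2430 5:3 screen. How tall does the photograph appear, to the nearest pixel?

First fit — 2.79:1 into 5024×2826 spans the width: 5024.00 × 1800.72.
16:9 in 4050×2430: fills the width, so the intermediate becomes 4050.00 × 2278.12 — a scale of ×0.8061.
The photograph scales with it: height 1800.72 × 0.8061 ≈ 1451.61.

1452 px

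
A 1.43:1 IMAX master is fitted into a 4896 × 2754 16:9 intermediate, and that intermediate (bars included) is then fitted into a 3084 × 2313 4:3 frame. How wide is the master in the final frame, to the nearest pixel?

1.43:1 IMAX in 4896×2754: fills the height, so the master is 3938.22 × 2754.00.
16:9 in 3084×2313: fills the width, so the intermediate becomes 3084.00 × 1734.75 — a scale of ×0.6299.
So the master's width is 3938.22 × 0.6299 ≈ 2480.69.

2481 px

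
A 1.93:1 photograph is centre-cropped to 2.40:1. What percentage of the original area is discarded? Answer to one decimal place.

19.6%

The width stays; only height is cut (since 2.40:1 is wider than 1.93:1).
Area ratio = (1.930)/(2.400) = 80.42%; the remaining 19.58% is cropped out.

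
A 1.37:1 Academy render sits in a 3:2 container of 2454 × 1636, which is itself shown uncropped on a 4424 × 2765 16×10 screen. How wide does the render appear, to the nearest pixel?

1.37:1 Academy in 2454×1636: fills the height, so the render is 2241.32 × 1636.00.
Second fit — the 3:2 canvas into 4424×2765 spans the height: 4147.50 × 2765.00 (×1.6901 from 2454×1636).
Applying the same ×1.6901: 2241.32 → 3788.05.

3788 px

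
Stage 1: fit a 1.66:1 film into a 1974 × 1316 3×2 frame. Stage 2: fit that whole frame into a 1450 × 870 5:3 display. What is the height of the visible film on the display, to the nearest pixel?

786 px

First fit — 1.66:1 into 1974×1316 spans the width: 1974.00 × 1189.16.
3×2 in 1450×870: fills the height, so the intermediate becomes 1305.00 × 870.00 — a scale of ×0.6611.
So the film's height is 1189.16 × 0.6611 ≈ 786.14.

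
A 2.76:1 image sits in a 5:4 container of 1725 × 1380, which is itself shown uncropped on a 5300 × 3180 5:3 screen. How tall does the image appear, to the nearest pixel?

1440 px

First fit — 2.76:1 into 1725×1380 spans the width: 1725.00 × 625.00.
The 5:4 canvas is height-limited in 5300×3180, giving 3975.00 × 3180.00; scale factor 2.3043.
So the image's height is 625.00 × 2.3043 ≈ 1440.22.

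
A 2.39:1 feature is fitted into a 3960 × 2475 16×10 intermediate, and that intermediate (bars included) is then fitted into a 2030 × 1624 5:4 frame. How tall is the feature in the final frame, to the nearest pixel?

849 px

Inside the 3960×2475 canvas the feature is width-limited at 3960.00 × 1656.90.
The 16×10 canvas is width-limited in 2030×1624, giving 2030.00 × 1268.75; scale factor 0.5126.
So the feature's height is 1656.90 × 0.5126 ≈ 849.37.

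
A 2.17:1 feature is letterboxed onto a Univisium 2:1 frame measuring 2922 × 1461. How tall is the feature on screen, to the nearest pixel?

Since 2.170 > 2.000, the feature is width-limited.
The feature is 2922 / 2.170 ≈ 1346.54 px tall.

1347 px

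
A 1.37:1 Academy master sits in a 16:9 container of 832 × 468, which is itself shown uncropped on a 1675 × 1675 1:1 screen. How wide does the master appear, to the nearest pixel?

1.37:1 Academy in 832×468: fills the height, so the master is 641.16 × 468.00.
16:9 in 1675×1675: fills the width, so the intermediate becomes 1675.00 × 942.19 — a scale of ×2.0132.
The master scales with it: width 641.16 × 2.0132 ≈ 1290.80.

1291 px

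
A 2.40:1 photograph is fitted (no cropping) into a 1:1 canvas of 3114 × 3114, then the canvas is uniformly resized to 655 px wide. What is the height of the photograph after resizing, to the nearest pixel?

Fitted into 3114×3114, the photograph spans the width; its height is 3114 / 2.400 ≈ 1297.50 px.
Scaling 3114 → 655 is ×0.2103, so the height becomes 1297.50 × 0.2103 ≈ 272.92 px.

273 px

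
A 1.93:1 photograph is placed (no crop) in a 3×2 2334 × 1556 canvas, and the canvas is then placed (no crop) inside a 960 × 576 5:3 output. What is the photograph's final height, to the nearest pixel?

Inside the 2334×1556 canvas the photograph is width-limited at 2334.00 × 1209.33.
3×2 in 960×576: fills the height, so the intermediate becomes 864.00 × 576.00 — a scale of ×0.3702.
So the photograph's height is 1209.33 × 0.3702 ≈ 447.67.

448 px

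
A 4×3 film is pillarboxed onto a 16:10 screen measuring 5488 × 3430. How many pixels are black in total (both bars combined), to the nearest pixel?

3137307 pixels

4×3 is narrower than 16:10, so it spans the full height.
That makes the image 4573.3333 px wide (3430 × 4/3).
Leftover width: 5488 − 4573.3333 = 914.6667 px.
Across the 3430-px span: 914.6667 × 3430 ≈ 3137307 px.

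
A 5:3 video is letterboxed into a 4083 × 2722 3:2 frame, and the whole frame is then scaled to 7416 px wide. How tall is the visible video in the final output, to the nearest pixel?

4450 px

In the 4083×2722 frame the video fills the width: height = 4083 × 3/5 ≈ 2449.80 px.
Resizing to 7416 px wide multiplies everything by 1.8163: 2449.80 → 4449.60 px.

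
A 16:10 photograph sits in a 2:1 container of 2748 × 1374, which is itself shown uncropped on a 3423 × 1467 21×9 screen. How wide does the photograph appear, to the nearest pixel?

2347 px

16:10 in 2748×1374: fills the height, so the photograph is 2198.40 × 1374.00.
The 2:1 canvas is height-limited in 3423×1467, giving 2934.00 × 1467.00; scale factor 1.0677.
So the photograph's width is 2198.40 × 1.0677 ≈ 2347.20.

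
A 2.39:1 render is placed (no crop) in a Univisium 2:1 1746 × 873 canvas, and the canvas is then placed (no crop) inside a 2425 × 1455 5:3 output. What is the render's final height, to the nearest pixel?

1015 px

2.39:1 in 1746×873: fills the width, so the render is 1746.00 × 730.54.
The Univisium 2:1 canvas is width-limited in 2425×1455, giving 2425.00 × 1212.50; scale factor 1.3889.
So the render's height is 730.54 × 1.3889 ≈ 1014.64.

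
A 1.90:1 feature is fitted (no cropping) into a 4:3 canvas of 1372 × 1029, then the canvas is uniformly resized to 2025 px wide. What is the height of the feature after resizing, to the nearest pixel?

1066 px

At 1372×1029 the feature is width-limited, so height = 1372 / 1.900 ≈ 722.11 px.
Resizing to 2025 px wide multiplies everything by 1.4759: 722.11 → 1065.79 px.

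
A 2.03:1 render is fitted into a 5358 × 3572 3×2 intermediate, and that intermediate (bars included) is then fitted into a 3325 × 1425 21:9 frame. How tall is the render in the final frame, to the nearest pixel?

1053 px

Inside the 5358×3572 canvas the render is width-limited at 5358.00 × 2639.41.
3×2 in 3325×1425: fills the height, so the intermediate becomes 2137.50 × 1425.00 — a scale of ×0.3989.
Applying the same ×0.3989: 2639.41 → 1052.96.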